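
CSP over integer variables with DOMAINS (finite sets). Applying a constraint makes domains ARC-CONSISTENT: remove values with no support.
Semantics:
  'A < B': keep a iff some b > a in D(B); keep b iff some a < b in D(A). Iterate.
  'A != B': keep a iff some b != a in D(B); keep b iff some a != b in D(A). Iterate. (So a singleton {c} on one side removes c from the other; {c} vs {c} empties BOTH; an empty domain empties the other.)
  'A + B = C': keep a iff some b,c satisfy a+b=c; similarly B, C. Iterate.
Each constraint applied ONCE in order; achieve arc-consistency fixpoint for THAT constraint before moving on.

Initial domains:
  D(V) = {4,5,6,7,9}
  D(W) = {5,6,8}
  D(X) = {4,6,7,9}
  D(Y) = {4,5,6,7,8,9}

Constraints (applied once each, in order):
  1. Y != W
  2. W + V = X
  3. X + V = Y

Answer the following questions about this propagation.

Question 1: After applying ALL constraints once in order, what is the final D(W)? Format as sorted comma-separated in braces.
Constraint 1 (Y != W) on D(Y)={4,5,6,7,8,9} D(W)={5,6,8}: no change
Constraint 2 (W + V = X) on D(W)={5,6,8} D(V)={4,5,6,7,9} D(X)={4,6,7,9}: W {5,6,8}->{5}; V {4,5,6,7,9}->{4}; X {4,6,7,9}->{9}
Constraint 3 (X + V = Y) on D(X)={9} D(V)={4} D(Y)={4,5,6,7,8,9}: X {9}->{}; V {4}->{}; Y {4,5,6,7,8,9}->{}
So after all 3 constraints: D(W) = {5}

Answer: {5}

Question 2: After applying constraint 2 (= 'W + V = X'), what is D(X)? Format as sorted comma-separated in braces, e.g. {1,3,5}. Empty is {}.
Answer: {9}

Derivation:
Constraint 1 (Y != W) on D(Y)={4,5,6,7,8,9} D(W)={5,6,8}: no change
Constraint 2 (W + V = X) on D(W)={5,6,8} D(V)={4,5,6,7,9} D(X)={4,6,7,9}: W {5,6,8}->{5}; V {4,5,6,7,9}->{4}; X {4,6,7,9}->{9}
So after constraint 2: D(X) = {9}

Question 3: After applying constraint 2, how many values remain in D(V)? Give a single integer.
Constraint 1 (Y != W) on D(Y)={4,5,6,7,8,9} D(W)={5,6,8}: no change
Constraint 2 (W + V = X) on D(W)={5,6,8} D(V)={4,5,6,7,9} D(X)={4,6,7,9}: W {5,6,8}->{5}; V {4,5,6,7,9}->{4}; X {4,6,7,9}->{9}
So after constraint 2: D(V)={4}, size = 1

Answer: 1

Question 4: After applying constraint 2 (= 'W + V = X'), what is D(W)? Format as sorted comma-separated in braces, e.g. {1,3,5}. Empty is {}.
Constraint 1 (Y != W) on D(Y)={4,5,6,7,8,9} D(W)={5,6,8}: no change
Constraint 2 (W + V = X) on D(W)={5,6,8} D(V)={4,5,6,7,9} D(X)={4,6,7,9}: W {5,6,8}->{5}; V {4,5,6,7,9}->{4}; X {4,6,7,9}->{9}
So after constraint 2: D(W) = {5}

Answer: {5}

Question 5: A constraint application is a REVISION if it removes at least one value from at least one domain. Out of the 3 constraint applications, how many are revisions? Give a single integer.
Answer: 2

Derivation:
Constraint 1 (Y != W) on D(Y)={4,5,6,7,8,9} D(W)={5,6,8}: no change => not a revision
Constraint 2 (W + V = X) on D(W)={5,6,8} D(V)={4,5,6,7,9} D(X)={4,6,7,9}: W {5,6,8}->{5}; V {4,5,6,7,9}->{4}; X {4,6,7,9}->{9} => REVISION
Constraint 3 (X + V = Y) on D(X)={9} D(V)={4} D(Y)={4,5,6,7,8,9}: X {9}->{}; V {4}->{}; Y {4,5,6,7,8,9}->{} => REVISION
Total revisions = 2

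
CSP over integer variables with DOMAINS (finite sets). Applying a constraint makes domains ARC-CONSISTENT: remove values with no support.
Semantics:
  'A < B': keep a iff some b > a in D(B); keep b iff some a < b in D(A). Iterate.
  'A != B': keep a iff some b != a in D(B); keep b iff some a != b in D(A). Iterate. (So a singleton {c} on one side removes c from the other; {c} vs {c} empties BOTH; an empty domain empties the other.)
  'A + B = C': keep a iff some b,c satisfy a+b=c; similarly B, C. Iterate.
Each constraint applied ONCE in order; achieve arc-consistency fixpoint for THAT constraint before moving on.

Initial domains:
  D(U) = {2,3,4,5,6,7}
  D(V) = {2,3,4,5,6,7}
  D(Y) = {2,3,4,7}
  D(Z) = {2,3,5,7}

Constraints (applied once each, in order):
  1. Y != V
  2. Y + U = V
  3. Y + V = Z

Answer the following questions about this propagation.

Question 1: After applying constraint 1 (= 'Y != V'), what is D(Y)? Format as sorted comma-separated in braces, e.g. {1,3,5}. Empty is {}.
Answer: {2,3,4,7}

Derivation:
Constraint 1 (Y != V) on D(Y)={2,3,4,7} D(V)={2,3,4,5,6,7}: no change
So after constraint 1: D(Y) = {2,3,4,7}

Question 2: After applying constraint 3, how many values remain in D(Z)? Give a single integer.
Answer: 1

Derivation:
Constraint 1 (Y != V) on D(Y)={2,3,4,7} D(V)={2,3,4,5,6,7}: no change
Constraint 2 (Y + U = V) on D(Y)={2,3,4,7} D(U)={2,3,4,5,6,7} D(V)={2,3,4,5,6,7}: Y {2,3,4,7}->{2,3,4}; U {2,3,4,5,6,7}->{2,3,4,5}; V {2,3,4,5,6,7}->{4,5,6,7}
Constraint 3 (Y + V = Z) on D(Y)={2,3,4} D(V)={4,5,6,7} D(Z)={2,3,5,7}: Y {2,3,4}->{2,3}; V {4,5,6,7}->{4,5}; Z {2,3,5,7}->{7}
So after constraint 3: D(Z)={7}, size = 1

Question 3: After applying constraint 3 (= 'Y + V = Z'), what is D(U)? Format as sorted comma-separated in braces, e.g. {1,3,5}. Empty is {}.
Constraint 1 (Y != V) on D(Y)={2,3,4,7} D(V)={2,3,4,5,6,7}: no change
Constraint 2 (Y + U = V) on D(Y)={2,3,4,7} D(U)={2,3,4,5,6,7} D(V)={2,3,4,5,6,7}: Y {2,3,4,7}->{2,3,4}; U {2,3,4,5,6,7}->{2,3,4,5}; V {2,3,4,5,6,7}->{4,5,6,7}
Constraint 3 (Y + V = Z) on D(Y)={2,3,4} D(V)={4,5,6,7} D(Z)={2,3,5,7}: Y {2,3,4}->{2,3}; V {4,5,6,7}->{4,5}; Z {2,3,5,7}->{7}
So after constraint 3: D(U) = {2,3,4,5}

Answer: {2,3,4,5}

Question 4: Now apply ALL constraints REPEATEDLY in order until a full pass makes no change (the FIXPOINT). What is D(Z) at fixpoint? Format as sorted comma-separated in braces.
Answer: {7}

Derivation:
pass 0 (initial): D(Z)={2,3,5,7}
pass 1: U {2,3,4,5,6,7}->{2,3,4,5}; V {2,3,4,5,6,7}->{4,5}; Y {2,3,4,7}->{2,3}; Z {2,3,5,7}->{7}
pass 2: U {2,3,4,5}->{2,3}
pass 3: no change
Fixpoint after 3 passes: D(Z) = {7}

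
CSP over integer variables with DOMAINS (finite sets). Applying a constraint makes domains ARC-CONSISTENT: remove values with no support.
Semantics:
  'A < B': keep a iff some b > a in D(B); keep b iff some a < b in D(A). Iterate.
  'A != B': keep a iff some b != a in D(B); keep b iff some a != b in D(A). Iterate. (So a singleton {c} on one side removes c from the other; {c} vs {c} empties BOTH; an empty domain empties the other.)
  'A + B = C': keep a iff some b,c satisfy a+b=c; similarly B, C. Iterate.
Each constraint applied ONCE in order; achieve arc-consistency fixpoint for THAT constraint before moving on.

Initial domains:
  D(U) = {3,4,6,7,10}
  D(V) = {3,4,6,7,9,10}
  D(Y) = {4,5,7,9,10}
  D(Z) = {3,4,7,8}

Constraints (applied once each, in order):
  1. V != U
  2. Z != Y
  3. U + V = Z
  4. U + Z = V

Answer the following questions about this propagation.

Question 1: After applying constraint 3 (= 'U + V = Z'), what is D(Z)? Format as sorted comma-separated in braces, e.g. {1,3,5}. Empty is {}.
Answer: {7,8}

Derivation:
Constraint 1 (V != U) on D(V)={3,4,6,7,9,10} D(U)={3,4,6,7,10}: no change
Constraint 2 (Z != Y) on D(Z)={3,4,7,8} D(Y)={4,5,7,9,10}: no change
Constraint 3 (U + V = Z) on D(U)={3,4,6,7,10} D(V)={3,4,6,7,9,10} D(Z)={3,4,7,8}: U {3,4,6,7,10}->{3,4}; V {3,4,6,7,9,10}->{3,4}; Z {3,4,7,8}->{7,8}
So after constraint 3: D(Z) = {7,8}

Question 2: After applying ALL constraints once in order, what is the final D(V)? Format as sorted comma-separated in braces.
Answer: {}

Derivation:
Constraint 1 (V != U) on D(V)={3,4,6,7,9,10} D(U)={3,4,6,7,10}: no change
Constraint 2 (Z != Y) on D(Z)={3,4,7,8} D(Y)={4,5,7,9,10}: no change
Constraint 3 (U + V = Z) on D(U)={3,4,6,7,10} D(V)={3,4,6,7,9,10} D(Z)={3,4,7,8}: U {3,4,6,7,10}->{3,4}; V {3,4,6,7,9,10}->{3,4}; Z {3,4,7,8}->{7,8}
Constraint 4 (U + Z = V) on D(U)={3,4} D(Z)={7,8} D(V)={3,4}: U {3,4}->{}; Z {7,8}->{}; V {3,4}->{}
So after all 4 constraints: D(V) = {}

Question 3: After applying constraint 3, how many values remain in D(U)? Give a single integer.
Answer: 2

Derivation:
Constraint 1 (V != U) on D(V)={3,4,6,7,9,10} D(U)={3,4,6,7,10}: no change
Constraint 2 (Z != Y) on D(Z)={3,4,7,8} D(Y)={4,5,7,9,10}: no change
Constraint 3 (U + V = Z) on D(U)={3,4,6,7,10} D(V)={3,4,6,7,9,10} D(Z)={3,4,7,8}: U {3,4,6,7,10}->{3,4}; V {3,4,6,7,9,10}->{3,4}; Z {3,4,7,8}->{7,8}
So after constraint 3: D(U)={3,4}, size = 2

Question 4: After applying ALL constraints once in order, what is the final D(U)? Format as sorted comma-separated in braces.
Answer: {}

Derivation:
Constraint 1 (V != U) on D(V)={3,4,6,7,9,10} D(U)={3,4,6,7,10}: no change
Constraint 2 (Z != Y) on D(Z)={3,4,7,8} D(Y)={4,5,7,9,10}: no change
Constraint 3 (U + V = Z) on D(U)={3,4,6,7,10} D(V)={3,4,6,7,9,10} D(Z)={3,4,7,8}: U {3,4,6,7,10}->{3,4}; V {3,4,6,7,9,10}->{3,4}; Z {3,4,7,8}->{7,8}
Constraint 4 (U + Z = V) on D(U)={3,4} D(Z)={7,8} D(V)={3,4}: U {3,4}->{}; Z {7,8}->{}; V {3,4}->{}
So after all 4 constraints: D(U) = {}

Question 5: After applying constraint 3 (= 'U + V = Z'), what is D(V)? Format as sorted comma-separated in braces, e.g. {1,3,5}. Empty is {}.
Constraint 1 (V != U) on D(V)={3,4,6,7,9,10} D(U)={3,4,6,7,10}: no change
Constraint 2 (Z != Y) on D(Z)={3,4,7,8} D(Y)={4,5,7,9,10}: no change
Constraint 3 (U + V = Z) on D(U)={3,4,6,7,10} D(V)={3,4,6,7,9,10} D(Z)={3,4,7,8}: U {3,4,6,7,10}->{3,4}; V {3,4,6,7,9,10}->{3,4}; Z {3,4,7,8}->{7,8}
So after constraint 3: D(V) = {3,4}

Answer: {3,4}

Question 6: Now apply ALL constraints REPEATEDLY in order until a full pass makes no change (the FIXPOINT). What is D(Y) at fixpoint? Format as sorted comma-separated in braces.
pass 0 (initial): D(Y)={4,5,7,9,10}
pass 1: U {3,4,6,7,10}->{}; V {3,4,6,7,9,10}->{}; Z {3,4,7,8}->{}
pass 2: Y {4,5,7,9,10}->{}
pass 3: no change
Fixpoint after 3 passes: D(Y) = {}

Answer: {}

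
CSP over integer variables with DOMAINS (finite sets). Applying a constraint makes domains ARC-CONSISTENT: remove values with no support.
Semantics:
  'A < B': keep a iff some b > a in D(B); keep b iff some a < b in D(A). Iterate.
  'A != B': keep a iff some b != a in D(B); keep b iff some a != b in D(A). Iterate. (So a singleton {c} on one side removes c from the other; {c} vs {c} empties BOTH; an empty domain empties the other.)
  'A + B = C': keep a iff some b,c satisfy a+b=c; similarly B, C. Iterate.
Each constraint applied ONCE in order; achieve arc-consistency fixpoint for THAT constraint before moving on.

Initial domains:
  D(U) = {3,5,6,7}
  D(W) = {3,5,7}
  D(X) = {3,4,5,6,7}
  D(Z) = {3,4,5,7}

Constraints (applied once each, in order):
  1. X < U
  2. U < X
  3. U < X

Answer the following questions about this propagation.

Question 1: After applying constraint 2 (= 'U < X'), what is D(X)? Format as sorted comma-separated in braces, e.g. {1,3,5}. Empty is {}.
Answer: {6}

Derivation:
Constraint 1 (X < U) on D(X)={3,4,5,6,7} D(U)={3,5,6,7}: X {3,4,5,6,7}->{3,4,5,6}; U {3,5,6,7}->{5,6,7}
Constraint 2 (U < X) on D(U)={5,6,7} D(X)={3,4,5,6}: U {5,6,7}->{5}; X {3,4,5,6}->{6}
So after constraint 2: D(X) = {6}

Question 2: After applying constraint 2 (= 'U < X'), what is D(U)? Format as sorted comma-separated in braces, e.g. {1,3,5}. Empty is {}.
Answer: {5}

Derivation:
Constraint 1 (X < U) on D(X)={3,4,5,6,7} D(U)={3,5,6,7}: X {3,4,5,6,7}->{3,4,5,6}; U {3,5,6,7}->{5,6,7}
Constraint 2 (U < X) on D(U)={5,6,7} D(X)={3,4,5,6}: U {5,6,7}->{5}; X {3,4,5,6}->{6}
So after constraint 2: D(U) = {5}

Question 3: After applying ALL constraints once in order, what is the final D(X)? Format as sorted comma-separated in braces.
Constraint 1 (X < U) on D(X)={3,4,5,6,7} D(U)={3,5,6,7}: X {3,4,5,6,7}->{3,4,5,6}; U {3,5,6,7}->{5,6,7}
Constraint 2 (U < X) on D(U)={5,6,7} D(X)={3,4,5,6}: U {5,6,7}->{5}; X {3,4,5,6}->{6}
Constraint 3 (U < X) on D(U)={5} D(X)={6}: no change
So after all 3 constraints: D(X) = {6}

Answer: {6}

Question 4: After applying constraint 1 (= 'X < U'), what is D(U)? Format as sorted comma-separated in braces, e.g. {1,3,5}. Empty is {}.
Answer: {5,6,7}

Derivation:
Constraint 1 (X < U) on D(X)={3,4,5,6,7} D(U)={3,5,6,7}: X {3,4,5,6,7}->{3,4,5,6}; U {3,5,6,7}->{5,6,7}
So after constraint 1: D(U) = {5,6,7}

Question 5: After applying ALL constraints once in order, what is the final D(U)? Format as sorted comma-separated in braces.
Constraint 1 (X < U) on D(X)={3,4,5,6,7} D(U)={3,5,6,7}: X {3,4,5,6,7}->{3,4,5,6}; U {3,5,6,7}->{5,6,7}
Constraint 2 (U < X) on D(U)={5,6,7} D(X)={3,4,5,6}: U {5,6,7}->{5}; X {3,4,5,6}->{6}
Constraint 3 (U < X) on D(U)={5} D(X)={6}: no change
So after all 3 constraints: D(U) = {5}

Answer: {5}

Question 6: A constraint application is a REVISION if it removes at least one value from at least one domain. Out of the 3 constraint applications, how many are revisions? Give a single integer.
Constraint 1 (X < U) on D(X)={3,4,5,6,7} D(U)={3,5,6,7}: X {3,4,5,6,7}->{3,4,5,6}; U {3,5,6,7}->{5,6,7} => REVISION
Constraint 2 (U < X) on D(U)={5,6,7} D(X)={3,4,5,6}: U {5,6,7}->{5}; X {3,4,5,6}->{6} => REVISION
Constraint 3 (U < X) on D(U)={5} D(X)={6}: no change => not a revision
Total revisions = 2

Answer: 2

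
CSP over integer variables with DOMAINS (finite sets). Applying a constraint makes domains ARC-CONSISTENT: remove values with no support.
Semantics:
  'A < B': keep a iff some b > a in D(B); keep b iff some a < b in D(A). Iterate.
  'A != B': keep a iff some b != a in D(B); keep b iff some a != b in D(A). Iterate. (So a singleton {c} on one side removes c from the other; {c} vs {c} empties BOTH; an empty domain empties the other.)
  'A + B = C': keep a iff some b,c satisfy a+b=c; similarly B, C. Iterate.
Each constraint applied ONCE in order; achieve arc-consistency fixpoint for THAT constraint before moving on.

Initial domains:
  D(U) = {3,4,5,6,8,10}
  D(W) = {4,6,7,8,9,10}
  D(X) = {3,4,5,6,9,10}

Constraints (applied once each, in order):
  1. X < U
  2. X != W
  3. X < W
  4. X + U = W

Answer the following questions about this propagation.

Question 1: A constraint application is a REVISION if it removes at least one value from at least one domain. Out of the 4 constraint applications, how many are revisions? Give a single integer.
Answer: 2

Derivation:
Constraint 1 (X < U) on D(X)={3,4,5,6,9,10} D(U)={3,4,5,6,8,10}: X {3,4,5,6,9,10}->{3,4,5,6,9}; U {3,4,5,6,8,10}->{4,5,6,8,10} => REVISION
Constraint 2 (X != W) on D(X)={3,4,5,6,9} D(W)={4,6,7,8,9,10}: no change => not a revision
Constraint 3 (X < W) on D(X)={3,4,5,6,9} D(W)={4,6,7,8,9,10}: no change => not a revision
Constraint 4 (X + U = W) on D(X)={3,4,5,6,9} D(U)={4,5,6,8,10} D(W)={4,6,7,8,9,10}: X {3,4,5,6,9}->{3,4,5,6}; U {4,5,6,8,10}->{4,5,6}; W {4,6,7,8,9,10}->{7,8,9,10} => REVISION
Total revisions = 2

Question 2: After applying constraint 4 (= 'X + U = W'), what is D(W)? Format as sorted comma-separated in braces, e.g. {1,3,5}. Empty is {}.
Constraint 1 (X < U) on D(X)={3,4,5,6,9,10} D(U)={3,4,5,6,8,10}: X {3,4,5,6,9,10}->{3,4,5,6,9}; U {3,4,5,6,8,10}->{4,5,6,8,10}
Constraint 2 (X != W) on D(X)={3,4,5,6,9} D(W)={4,6,7,8,9,10}: no change
Constraint 3 (X < W) on D(X)={3,4,5,6,9} D(W)={4,6,7,8,9,10}: no change
Constraint 4 (X + U = W) on D(X)={3,4,5,6,9} D(U)={4,5,6,8,10} D(W)={4,6,7,8,9,10}: X {3,4,5,6,9}->{3,4,5,6}; U {4,5,6,8,10}->{4,5,6}; W {4,6,7,8,9,10}->{7,8,9,10}
So after constraint 4: D(W) = {7,8,9,10}

Answer: {7,8,9,10}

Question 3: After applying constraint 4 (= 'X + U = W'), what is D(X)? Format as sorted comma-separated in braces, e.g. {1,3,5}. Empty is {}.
Answer: {3,4,5,6}

Derivation:
Constraint 1 (X < U) on D(X)={3,4,5,6,9,10} D(U)={3,4,5,6,8,10}: X {3,4,5,6,9,10}->{3,4,5,6,9}; U {3,4,5,6,8,10}->{4,5,6,8,10}
Constraint 2 (X != W) on D(X)={3,4,5,6,9} D(W)={4,6,7,8,9,10}: no change
Constraint 3 (X < W) on D(X)={3,4,5,6,9} D(W)={4,6,7,8,9,10}: no change
Constraint 4 (X + U = W) on D(X)={3,4,5,6,9} D(U)={4,5,6,8,10} D(W)={4,6,7,8,9,10}: X {3,4,5,6,9}->{3,4,5,6}; U {4,5,6,8,10}->{4,5,6}; W {4,6,7,8,9,10}->{7,8,9,10}
So after constraint 4: D(X) = {3,4,5,6}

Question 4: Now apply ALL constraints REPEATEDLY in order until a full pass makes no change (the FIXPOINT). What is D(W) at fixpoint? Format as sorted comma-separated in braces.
Answer: {7,8,9,10}

Derivation:
pass 0 (initial): D(W)={4,6,7,8,9,10}
pass 1: U {3,4,5,6,8,10}->{4,5,6}; W {4,6,7,8,9,10}->{7,8,9,10}; X {3,4,5,6,9,10}->{3,4,5,6}
pass 2: X {3,4,5,6}->{3,4,5}
pass 3: no change
Fixpoint after 3 passes: D(W) = {7,8,9,10}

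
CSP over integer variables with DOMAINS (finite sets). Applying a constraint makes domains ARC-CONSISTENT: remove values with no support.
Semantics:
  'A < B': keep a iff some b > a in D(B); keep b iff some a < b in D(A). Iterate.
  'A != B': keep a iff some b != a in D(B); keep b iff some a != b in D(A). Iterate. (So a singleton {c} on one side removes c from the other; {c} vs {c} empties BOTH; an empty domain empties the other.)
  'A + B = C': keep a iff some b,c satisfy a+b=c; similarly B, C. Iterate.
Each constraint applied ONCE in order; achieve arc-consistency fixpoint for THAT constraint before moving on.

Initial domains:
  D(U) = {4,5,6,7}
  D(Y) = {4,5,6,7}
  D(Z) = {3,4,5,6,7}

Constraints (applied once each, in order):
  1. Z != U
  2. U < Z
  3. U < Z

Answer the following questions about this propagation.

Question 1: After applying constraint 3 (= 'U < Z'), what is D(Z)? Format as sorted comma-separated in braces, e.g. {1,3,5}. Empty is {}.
Constraint 1 (Z != U) on D(Z)={3,4,5,6,7} D(U)={4,5,6,7}: no change
Constraint 2 (U < Z) on D(U)={4,5,6,7} D(Z)={3,4,5,6,7}: U {4,5,6,7}->{4,5,6}; Z {3,4,5,6,7}->{5,6,7}
Constraint 3 (U < Z) on D(U)={4,5,6} D(Z)={5,6,7}: no change
So after constraint 3: D(Z) = {5,6,7}

Answer: {5,6,7}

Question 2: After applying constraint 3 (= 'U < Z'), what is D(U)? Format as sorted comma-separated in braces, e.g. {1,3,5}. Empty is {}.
Answer: {4,5,6}

Derivation:
Constraint 1 (Z != U) on D(Z)={3,4,5,6,7} D(U)={4,5,6,7}: no change
Constraint 2 (U < Z) on D(U)={4,5,6,7} D(Z)={3,4,5,6,7}: U {4,5,6,7}->{4,5,6}; Z {3,4,5,6,7}->{5,6,7}
Constraint 3 (U < Z) on D(U)={4,5,6} D(Z)={5,6,7}: no change
So after constraint 3: D(U) = {4,5,6}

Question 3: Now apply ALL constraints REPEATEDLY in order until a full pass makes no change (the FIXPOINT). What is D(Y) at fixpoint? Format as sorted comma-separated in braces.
pass 0 (initial): D(Y)={4,5,6,7}
pass 1: U {4,5,6,7}->{4,5,6}; Z {3,4,5,6,7}->{5,6,7}
pass 2: no change
Fixpoint after 2 passes: D(Y) = {4,5,6,7}

Answer: {4,5,6,7}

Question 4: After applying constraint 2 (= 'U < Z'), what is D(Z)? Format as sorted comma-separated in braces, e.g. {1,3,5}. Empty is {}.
Constraint 1 (Z != U) on D(Z)={3,4,5,6,7} D(U)={4,5,6,7}: no change
Constraint 2 (U < Z) on D(U)={4,5,6,7} D(Z)={3,4,5,6,7}: U {4,5,6,7}->{4,5,6}; Z {3,4,5,6,7}->{5,6,7}
So after constraint 2: D(Z) = {5,6,7}

Answer: {5,6,7}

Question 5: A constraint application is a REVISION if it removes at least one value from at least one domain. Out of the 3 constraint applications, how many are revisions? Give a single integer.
Answer: 1

Derivation:
Constraint 1 (Z != U) on D(Z)={3,4,5,6,7} D(U)={4,5,6,7}: no change => not a revision
Constraint 2 (U < Z) on D(U)={4,5,6,7} D(Z)={3,4,5,6,7}: U {4,5,6,7}->{4,5,6}; Z {3,4,5,6,7}->{5,6,7} => REVISION
Constraint 3 (U < Z) on D(U)={4,5,6} D(Z)={5,6,7}: no change => not a revision
Total revisions = 1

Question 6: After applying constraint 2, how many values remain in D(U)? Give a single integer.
Answer: 3

Derivation:
Constraint 1 (Z != U) on D(Z)={3,4,5,6,7} D(U)={4,5,6,7}: no change
Constraint 2 (U < Z) on D(U)={4,5,6,7} D(Z)={3,4,5,6,7}: U {4,5,6,7}->{4,5,6}; Z {3,4,5,6,7}->{5,6,7}
So after constraint 2: D(U)={4,5,6}, size = 3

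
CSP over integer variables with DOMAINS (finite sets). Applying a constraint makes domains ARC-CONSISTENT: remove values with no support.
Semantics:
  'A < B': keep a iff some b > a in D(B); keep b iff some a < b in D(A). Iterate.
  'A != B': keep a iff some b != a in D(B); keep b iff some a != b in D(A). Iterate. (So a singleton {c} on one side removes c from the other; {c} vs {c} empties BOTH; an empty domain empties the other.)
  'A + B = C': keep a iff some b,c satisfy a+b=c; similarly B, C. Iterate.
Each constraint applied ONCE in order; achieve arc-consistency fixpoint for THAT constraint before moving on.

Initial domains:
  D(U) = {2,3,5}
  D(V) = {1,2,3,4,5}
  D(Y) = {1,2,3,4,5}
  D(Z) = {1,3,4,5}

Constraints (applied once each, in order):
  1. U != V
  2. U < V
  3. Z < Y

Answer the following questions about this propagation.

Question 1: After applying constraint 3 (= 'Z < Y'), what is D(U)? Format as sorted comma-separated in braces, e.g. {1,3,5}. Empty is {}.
Answer: {2,3}

Derivation:
Constraint 1 (U != V) on D(U)={2,3,5} D(V)={1,2,3,4,5}: no change
Constraint 2 (U < V) on D(U)={2,3,5} D(V)={1,2,3,4,5}: U {2,3,5}->{2,3}; V {1,2,3,4,5}->{3,4,5}
Constraint 3 (Z < Y) on D(Z)={1,3,4,5} D(Y)={1,2,3,4,5}: Z {1,3,4,5}->{1,3,4}; Y {1,2,3,4,5}->{2,3,4,5}
So after constraint 3: D(U) = {2,3}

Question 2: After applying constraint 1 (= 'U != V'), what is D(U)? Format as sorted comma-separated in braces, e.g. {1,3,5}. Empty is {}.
Constraint 1 (U != V) on D(U)={2,3,5} D(V)={1,2,3,4,5}: no change
So after constraint 1: D(U) = {2,3,5}

Answer: {2,3,5}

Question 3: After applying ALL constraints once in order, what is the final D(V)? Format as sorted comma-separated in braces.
Answer: {3,4,5}

Derivation:
Constraint 1 (U != V) on D(U)={2,3,5} D(V)={1,2,3,4,5}: no change
Constraint 2 (U < V) on D(U)={2,3,5} D(V)={1,2,3,4,5}: U {2,3,5}->{2,3}; V {1,2,3,4,5}->{3,4,5}
Constraint 3 (Z < Y) on D(Z)={1,3,4,5} D(Y)={1,2,3,4,5}: Z {1,3,4,5}->{1,3,4}; Y {1,2,3,4,5}->{2,3,4,5}
So after all 3 constraints: D(V) = {3,4,5}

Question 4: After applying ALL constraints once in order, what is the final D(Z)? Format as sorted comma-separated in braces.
Constraint 1 (U != V) on D(U)={2,3,5} D(V)={1,2,3,4,5}: no change
Constraint 2 (U < V) on D(U)={2,3,5} D(V)={1,2,3,4,5}: U {2,3,5}->{2,3}; V {1,2,3,4,5}->{3,4,5}
Constraint 3 (Z < Y) on D(Z)={1,3,4,5} D(Y)={1,2,3,4,5}: Z {1,3,4,5}->{1,3,4}; Y {1,2,3,4,5}->{2,3,4,5}
So after all 3 constraints: D(Z) = {1,3,4}

Answer: {1,3,4}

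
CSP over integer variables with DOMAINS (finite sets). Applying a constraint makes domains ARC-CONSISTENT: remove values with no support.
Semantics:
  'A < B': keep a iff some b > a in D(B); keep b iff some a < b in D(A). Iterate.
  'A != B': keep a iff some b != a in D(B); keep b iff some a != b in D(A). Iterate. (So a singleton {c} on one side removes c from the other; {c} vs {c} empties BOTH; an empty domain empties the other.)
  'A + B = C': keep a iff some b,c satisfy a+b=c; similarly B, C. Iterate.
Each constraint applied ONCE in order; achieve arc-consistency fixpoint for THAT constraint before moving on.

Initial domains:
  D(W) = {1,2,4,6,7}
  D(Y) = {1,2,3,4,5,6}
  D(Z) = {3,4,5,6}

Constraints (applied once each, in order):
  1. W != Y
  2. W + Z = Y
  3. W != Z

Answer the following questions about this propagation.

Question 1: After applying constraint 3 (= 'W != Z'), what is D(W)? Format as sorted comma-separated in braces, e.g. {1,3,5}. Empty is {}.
Answer: {1,2}

Derivation:
Constraint 1 (W != Y) on D(W)={1,2,4,6,7} D(Y)={1,2,3,4,5,6}: no change
Constraint 2 (W + Z = Y) on D(W)={1,2,4,6,7} D(Z)={3,4,5,6} D(Y)={1,2,3,4,5,6}: W {1,2,4,6,7}->{1,2}; Z {3,4,5,6}->{3,4,5}; Y {1,2,3,4,5,6}->{4,5,6}
Constraint 3 (W != Z) on D(W)={1,2} D(Z)={3,4,5}: no change
So after constraint 3: D(W) = {1,2}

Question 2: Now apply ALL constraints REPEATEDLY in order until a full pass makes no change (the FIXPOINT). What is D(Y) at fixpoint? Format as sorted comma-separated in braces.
pass 0 (initial): D(Y)={1,2,3,4,5,6}
pass 1: W {1,2,4,6,7}->{1,2}; Y {1,2,3,4,5,6}->{4,5,6}; Z {3,4,5,6}->{3,4,5}
pass 2: no change
Fixpoint after 2 passes: D(Y) = {4,5,6}

Answer: {4,5,6}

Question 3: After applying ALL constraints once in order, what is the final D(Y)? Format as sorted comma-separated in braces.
Answer: {4,5,6}

Derivation:
Constraint 1 (W != Y) on D(W)={1,2,4,6,7} D(Y)={1,2,3,4,5,6}: no change
Constraint 2 (W + Z = Y) on D(W)={1,2,4,6,7} D(Z)={3,4,5,6} D(Y)={1,2,3,4,5,6}: W {1,2,4,6,7}->{1,2}; Z {3,4,5,6}->{3,4,5}; Y {1,2,3,4,5,6}->{4,5,6}
Constraint 3 (W != Z) on D(W)={1,2} D(Z)={3,4,5}: no change
So after all 3 constraints: D(Y) = {4,5,6}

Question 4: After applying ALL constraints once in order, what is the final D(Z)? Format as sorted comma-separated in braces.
Constraint 1 (W != Y) on D(W)={1,2,4,6,7} D(Y)={1,2,3,4,5,6}: no change
Constraint 2 (W + Z = Y) on D(W)={1,2,4,6,7} D(Z)={3,4,5,6} D(Y)={1,2,3,4,5,6}: W {1,2,4,6,7}->{1,2}; Z {3,4,5,6}->{3,4,5}; Y {1,2,3,4,5,6}->{4,5,6}
Constraint 3 (W != Z) on D(W)={1,2} D(Z)={3,4,5}: no change
So after all 3 constraints: D(Z) = {3,4,5}

Answer: {3,4,5}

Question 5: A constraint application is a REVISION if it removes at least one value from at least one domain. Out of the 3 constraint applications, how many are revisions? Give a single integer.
Constraint 1 (W != Y) on D(W)={1,2,4,6,7} D(Y)={1,2,3,4,5,6}: no change => not a revision
Constraint 2 (W + Z = Y) on D(W)={1,2,4,6,7} D(Z)={3,4,5,6} D(Y)={1,2,3,4,5,6}: W {1,2,4,6,7}->{1,2}; Z {3,4,5,6}->{3,4,5}; Y {1,2,3,4,5,6}->{4,5,6} => REVISION
Constraint 3 (W != Z) on D(W)={1,2} D(Z)={3,4,5}: no change => not a revision
Total revisions = 1

Answer: 1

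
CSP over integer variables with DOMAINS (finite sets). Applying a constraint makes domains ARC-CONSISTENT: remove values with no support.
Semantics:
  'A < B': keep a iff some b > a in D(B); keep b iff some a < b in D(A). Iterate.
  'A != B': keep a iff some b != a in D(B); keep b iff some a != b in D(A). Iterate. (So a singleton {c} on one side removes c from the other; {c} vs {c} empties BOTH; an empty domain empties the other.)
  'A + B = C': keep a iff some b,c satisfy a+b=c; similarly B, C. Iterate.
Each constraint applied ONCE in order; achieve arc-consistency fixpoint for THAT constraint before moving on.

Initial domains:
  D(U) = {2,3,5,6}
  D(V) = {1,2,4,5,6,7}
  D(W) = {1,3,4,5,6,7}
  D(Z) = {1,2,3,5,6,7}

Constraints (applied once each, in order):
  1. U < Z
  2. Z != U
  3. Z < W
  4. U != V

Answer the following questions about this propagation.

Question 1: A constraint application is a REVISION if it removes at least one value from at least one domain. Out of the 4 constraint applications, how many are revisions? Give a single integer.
Constraint 1 (U < Z) on D(U)={2,3,5,6} D(Z)={1,2,3,5,6,7}: Z {1,2,3,5,6,7}->{3,5,6,7} => REVISION
Constraint 2 (Z != U) on D(Z)={3,5,6,7} D(U)={2,3,5,6}: no change => not a revision
Constraint 3 (Z < W) on D(Z)={3,5,6,7} D(W)={1,3,4,5,6,7}: Z {3,5,6,7}->{3,5,6}; W {1,3,4,5,6,7}->{4,5,6,7} => REVISION
Constraint 4 (U != V) on D(U)={2,3,5,6} D(V)={1,2,4,5,6,7}: no change => not a revision
Total revisions = 2

Answer: 2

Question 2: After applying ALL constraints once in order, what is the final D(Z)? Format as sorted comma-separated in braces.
Constraint 1 (U < Z) on D(U)={2,3,5,6} D(Z)={1,2,3,5,6,7}: Z {1,2,3,5,6,7}->{3,5,6,7}
Constraint 2 (Z != U) on D(Z)={3,5,6,7} D(U)={2,3,5,6}: no change
Constraint 3 (Z < W) on D(Z)={3,5,6,7} D(W)={1,3,4,5,6,7}: Z {3,5,6,7}->{3,5,6}; W {1,3,4,5,6,7}->{4,5,6,7}
Constraint 4 (U != V) on D(U)={2,3,5,6} D(V)={1,2,4,5,6,7}: no change
So after all 4 constraints: D(Z) = {3,5,6}

Answer: {3,5,6}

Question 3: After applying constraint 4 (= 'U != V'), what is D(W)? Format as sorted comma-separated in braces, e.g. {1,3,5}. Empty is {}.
Constraint 1 (U < Z) on D(U)={2,3,5,6} D(Z)={1,2,3,5,6,7}: Z {1,2,3,5,6,7}->{3,5,6,7}
Constraint 2 (Z != U) on D(Z)={3,5,6,7} D(U)={2,3,5,6}: no change
Constraint 3 (Z < W) on D(Z)={3,5,6,7} D(W)={1,3,4,5,6,7}: Z {3,5,6,7}->{3,5,6}; W {1,3,4,5,6,7}->{4,5,6,7}
Constraint 4 (U != V) on D(U)={2,3,5,6} D(V)={1,2,4,5,6,7}: no change
So after constraint 4: D(W) = {4,5,6,7}

Answer: {4,5,6,7}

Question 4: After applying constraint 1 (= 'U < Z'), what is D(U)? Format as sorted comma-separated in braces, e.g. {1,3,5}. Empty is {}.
Answer: {2,3,5,6}

Derivation:
Constraint 1 (U < Z) on D(U)={2,3,5,6} D(Z)={1,2,3,5,6,7}: Z {1,2,3,5,6,7}->{3,5,6,7}
So after constraint 1: D(U) = {2,3,5,6}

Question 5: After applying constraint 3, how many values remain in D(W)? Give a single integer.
Constraint 1 (U < Z) on D(U)={2,3,5,6} D(Z)={1,2,3,5,6,7}: Z {1,2,3,5,6,7}->{3,5,6,7}
Constraint 2 (Z != U) on D(Z)={3,5,6,7} D(U)={2,3,5,6}: no change
Constraint 3 (Z < W) on D(Z)={3,5,6,7} D(W)={1,3,4,5,6,7}: Z {3,5,6,7}->{3,5,6}; W {1,3,4,5,6,7}->{4,5,6,7}
So after constraint 3: D(W)={4,5,6,7}, size = 4

Answer: 4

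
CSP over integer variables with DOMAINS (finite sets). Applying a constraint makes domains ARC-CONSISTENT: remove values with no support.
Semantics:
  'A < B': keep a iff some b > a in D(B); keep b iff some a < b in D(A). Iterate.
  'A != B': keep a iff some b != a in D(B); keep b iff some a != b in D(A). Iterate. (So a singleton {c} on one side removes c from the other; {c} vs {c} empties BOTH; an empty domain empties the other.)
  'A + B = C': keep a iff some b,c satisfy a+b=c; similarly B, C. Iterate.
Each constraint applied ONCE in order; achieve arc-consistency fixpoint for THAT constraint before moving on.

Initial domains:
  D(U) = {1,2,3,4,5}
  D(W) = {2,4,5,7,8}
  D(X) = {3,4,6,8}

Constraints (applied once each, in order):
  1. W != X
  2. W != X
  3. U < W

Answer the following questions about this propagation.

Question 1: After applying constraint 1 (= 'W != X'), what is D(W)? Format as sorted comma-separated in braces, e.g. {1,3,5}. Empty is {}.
Constraint 1 (W != X) on D(W)={2,4,5,7,8} D(X)={3,4,6,8}: no change
So after constraint 1: D(W) = {2,4,5,7,8}

Answer: {2,4,5,7,8}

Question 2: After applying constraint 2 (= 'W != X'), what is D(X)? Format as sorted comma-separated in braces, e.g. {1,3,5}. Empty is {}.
Constraint 1 (W != X) on D(W)={2,4,5,7,8} D(X)={3,4,6,8}: no change
Constraint 2 (W != X) on D(W)={2,4,5,7,8} D(X)={3,4,6,8}: no change
So after constraint 2: D(X) = {3,4,6,8}

Answer: {3,4,6,8}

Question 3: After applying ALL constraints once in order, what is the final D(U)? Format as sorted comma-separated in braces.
Answer: {1,2,3,4,5}

Derivation:
Constraint 1 (W != X) on D(W)={2,4,5,7,8} D(X)={3,4,6,8}: no change
Constraint 2 (W != X) on D(W)={2,4,5,7,8} D(X)={3,4,6,8}: no change
Constraint 3 (U < W) on D(U)={1,2,3,4,5} D(W)={2,4,5,7,8}: no change
So after all 3 constraints: D(U) = {1,2,3,4,5}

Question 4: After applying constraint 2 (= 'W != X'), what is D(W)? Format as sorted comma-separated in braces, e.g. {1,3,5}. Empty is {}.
Constraint 1 (W != X) on D(W)={2,4,5,7,8} D(X)={3,4,6,8}: no change
Constraint 2 (W != X) on D(W)={2,4,5,7,8} D(X)={3,4,6,8}: no change
So after constraint 2: D(W) = {2,4,5,7,8}

Answer: {2,4,5,7,8}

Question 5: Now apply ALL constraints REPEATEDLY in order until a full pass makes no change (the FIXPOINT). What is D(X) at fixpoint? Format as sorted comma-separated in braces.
pass 0 (initial): D(X)={3,4,6,8}
pass 1: no change
Fixpoint after 1 passes: D(X) = {3,4,6,8}

Answer: {3,4,6,8}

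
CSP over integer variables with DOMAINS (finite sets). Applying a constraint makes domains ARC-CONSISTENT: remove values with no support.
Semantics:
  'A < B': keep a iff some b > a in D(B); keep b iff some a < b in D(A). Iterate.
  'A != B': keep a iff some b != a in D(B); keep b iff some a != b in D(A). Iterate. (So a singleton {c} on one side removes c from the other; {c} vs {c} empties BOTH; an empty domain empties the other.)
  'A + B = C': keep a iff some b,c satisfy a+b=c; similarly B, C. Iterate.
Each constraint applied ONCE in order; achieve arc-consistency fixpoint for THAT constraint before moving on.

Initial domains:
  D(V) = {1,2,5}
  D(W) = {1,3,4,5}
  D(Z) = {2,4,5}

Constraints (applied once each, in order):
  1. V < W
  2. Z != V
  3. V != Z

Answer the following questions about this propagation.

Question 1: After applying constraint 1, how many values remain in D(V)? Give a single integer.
Constraint 1 (V < W) on D(V)={1,2,5} D(W)={1,3,4,5}: V {1,2,5}->{1,2}; W {1,3,4,5}->{3,4,5}
So after constraint 1: D(V)={1,2}, size = 2

Answer: 2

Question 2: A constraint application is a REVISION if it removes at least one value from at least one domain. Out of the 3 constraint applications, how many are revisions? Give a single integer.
Constraint 1 (V < W) on D(V)={1,2,5} D(W)={1,3,4,5}: V {1,2,5}->{1,2}; W {1,3,4,5}->{3,4,5} => REVISION
Constraint 2 (Z != V) on D(Z)={2,4,5} D(V)={1,2}: no change => not a revision
Constraint 3 (V != Z) on D(V)={1,2} D(Z)={2,4,5}: no change => not a revision
Total revisions = 1

Answer: 1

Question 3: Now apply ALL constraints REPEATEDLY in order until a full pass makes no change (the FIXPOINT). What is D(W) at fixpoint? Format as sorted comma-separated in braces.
Answer: {3,4,5}

Derivation:
pass 0 (initial): D(W)={1,3,4,5}
pass 1: V {1,2,5}->{1,2}; W {1,3,4,5}->{3,4,5}
pass 2: no change
Fixpoint after 2 passes: D(W) = {3,4,5}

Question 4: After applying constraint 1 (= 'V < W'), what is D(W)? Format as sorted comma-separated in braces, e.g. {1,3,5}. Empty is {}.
Constraint 1 (V < W) on D(V)={1,2,5} D(W)={1,3,4,5}: V {1,2,5}->{1,2}; W {1,3,4,5}->{3,4,5}
So after constraint 1: D(W) = {3,4,5}

Answer: {3,4,5}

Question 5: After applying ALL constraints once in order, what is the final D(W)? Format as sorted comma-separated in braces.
Answer: {3,4,5}

Derivation:
Constraint 1 (V < W) on D(V)={1,2,5} D(W)={1,3,4,5}: V {1,2,5}->{1,2}; W {1,3,4,5}->{3,4,5}
Constraint 2 (Z != V) on D(Z)={2,4,5} D(V)={1,2}: no change
Constraint 3 (V != Z) on D(V)={1,2} D(Z)={2,4,5}: no change
So after all 3 constraints: D(W) = {3,4,5}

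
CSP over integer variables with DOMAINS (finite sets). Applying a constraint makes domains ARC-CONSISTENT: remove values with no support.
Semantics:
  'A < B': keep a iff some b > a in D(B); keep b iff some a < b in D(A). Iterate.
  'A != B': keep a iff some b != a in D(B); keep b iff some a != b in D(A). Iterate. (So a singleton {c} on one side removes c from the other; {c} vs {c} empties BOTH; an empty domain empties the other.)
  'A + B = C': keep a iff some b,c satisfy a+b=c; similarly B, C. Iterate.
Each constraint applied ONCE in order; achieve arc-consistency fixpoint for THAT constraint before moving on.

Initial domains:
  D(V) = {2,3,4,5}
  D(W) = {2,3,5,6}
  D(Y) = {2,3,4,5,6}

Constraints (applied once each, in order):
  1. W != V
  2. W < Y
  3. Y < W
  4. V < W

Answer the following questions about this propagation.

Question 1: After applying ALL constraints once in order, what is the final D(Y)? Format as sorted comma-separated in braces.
Constraint 1 (W != V) on D(W)={2,3,5,6} D(V)={2,3,4,5}: no change
Constraint 2 (W < Y) on D(W)={2,3,5,6} D(Y)={2,3,4,5,6}: W {2,3,5,6}->{2,3,5}; Y {2,3,4,5,6}->{3,4,5,6}
Constraint 3 (Y < W) on D(Y)={3,4,5,6} D(W)={2,3,5}: Y {3,4,5,6}->{3,4}; W {2,3,5}->{5}
Constraint 4 (V < W) on D(V)={2,3,4,5} D(W)={5}: V {2,3,4,5}->{2,3,4}
So after all 4 constraints: D(Y) = {3,4}

Answer: {3,4}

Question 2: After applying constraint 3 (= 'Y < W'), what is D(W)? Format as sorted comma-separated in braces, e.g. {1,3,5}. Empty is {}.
Constraint 1 (W != V) on D(W)={2,3,5,6} D(V)={2,3,4,5}: no change
Constraint 2 (W < Y) on D(W)={2,3,5,6} D(Y)={2,3,4,5,6}: W {2,3,5,6}->{2,3,5}; Y {2,3,4,5,6}->{3,4,5,6}
Constraint 3 (Y < W) on D(Y)={3,4,5,6} D(W)={2,3,5}: Y {3,4,5,6}->{3,4}; W {2,3,5}->{5}
So after constraint 3: D(W) = {5}

Answer: {5}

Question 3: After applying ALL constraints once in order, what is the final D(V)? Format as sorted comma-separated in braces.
Constraint 1 (W != V) on D(W)={2,3,5,6} D(V)={2,3,4,5}: no change
Constraint 2 (W < Y) on D(W)={2,3,5,6} D(Y)={2,3,4,5,6}: W {2,3,5,6}->{2,3,5}; Y {2,3,4,5,6}->{3,4,5,6}
Constraint 3 (Y < W) on D(Y)={3,4,5,6} D(W)={2,3,5}: Y {3,4,5,6}->{3,4}; W {2,3,5}->{5}
Constraint 4 (V < W) on D(V)={2,3,4,5} D(W)={5}: V {2,3,4,5}->{2,3,4}
So after all 4 constraints: D(V) = {2,3,4}

Answer: {2,3,4}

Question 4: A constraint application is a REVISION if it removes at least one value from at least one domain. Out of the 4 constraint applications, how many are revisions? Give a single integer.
Constraint 1 (W != V) on D(W)={2,3,5,6} D(V)={2,3,4,5}: no change => not a revision
Constraint 2 (W < Y) on D(W)={2,3,5,6} D(Y)={2,3,4,5,6}: W {2,3,5,6}->{2,3,5}; Y {2,3,4,5,6}->{3,4,5,6} => REVISION
Constraint 3 (Y < W) on D(Y)={3,4,5,6} D(W)={2,3,5}: Y {3,4,5,6}->{3,4}; W {2,3,5}->{5} => REVISION
Constraint 4 (V < W) on D(V)={2,3,4,5} D(W)={5}: V {2,3,4,5}->{2,3,4} => REVISION
Total revisions = 3

Answer: 3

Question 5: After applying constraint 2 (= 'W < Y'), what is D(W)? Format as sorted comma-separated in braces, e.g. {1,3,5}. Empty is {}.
Answer: {2,3,5}

Derivation:
Constraint 1 (W != V) on D(W)={2,3,5,6} D(V)={2,3,4,5}: no change
Constraint 2 (W < Y) on D(W)={2,3,5,6} D(Y)={2,3,4,5,6}: W {2,3,5,6}->{2,3,5}; Y {2,3,4,5,6}->{3,4,5,6}
So after constraint 2: D(W) = {2,3,5}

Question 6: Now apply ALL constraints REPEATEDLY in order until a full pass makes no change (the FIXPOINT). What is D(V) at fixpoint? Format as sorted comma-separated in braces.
Answer: {}

Derivation:
pass 0 (initial): D(V)={2,3,4,5}
pass 1: V {2,3,4,5}->{2,3,4}; W {2,3,5,6}->{5}; Y {2,3,4,5,6}->{3,4}
pass 2: V {2,3,4}->{}; W {5}->{}; Y {3,4}->{}
pass 3: no change
Fixpoint after 3 passes: D(V) = {}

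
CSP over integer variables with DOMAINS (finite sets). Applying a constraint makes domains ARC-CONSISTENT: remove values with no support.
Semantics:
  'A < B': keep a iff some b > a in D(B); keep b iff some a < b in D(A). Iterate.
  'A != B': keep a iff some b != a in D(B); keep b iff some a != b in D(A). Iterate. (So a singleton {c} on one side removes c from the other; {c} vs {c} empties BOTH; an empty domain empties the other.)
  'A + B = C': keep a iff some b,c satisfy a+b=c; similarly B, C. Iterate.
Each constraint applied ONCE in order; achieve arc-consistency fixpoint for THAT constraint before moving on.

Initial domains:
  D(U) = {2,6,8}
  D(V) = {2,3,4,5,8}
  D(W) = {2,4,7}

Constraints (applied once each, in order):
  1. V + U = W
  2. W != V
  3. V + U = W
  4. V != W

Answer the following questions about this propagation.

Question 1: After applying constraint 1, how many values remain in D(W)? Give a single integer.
Constraint 1 (V + U = W) on D(V)={2,3,4,5,8} D(U)={2,6,8} D(W)={2,4,7}: V {2,3,4,5,8}->{2,5}; U {2,6,8}->{2}; W {2,4,7}->{4,7}
So after constraint 1: D(W)={4,7}, size = 2

Answer: 2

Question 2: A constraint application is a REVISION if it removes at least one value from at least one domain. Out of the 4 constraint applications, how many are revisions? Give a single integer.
Answer: 1

Derivation:
Constraint 1 (V + U = W) on D(V)={2,3,4,5,8} D(U)={2,6,8} D(W)={2,4,7}: V {2,3,4,5,8}->{2,5}; U {2,6,8}->{2}; W {2,4,7}->{4,7} => REVISION
Constraint 2 (W != V) on D(W)={4,7} D(V)={2,5}: no change => not a revision
Constraint 3 (V + U = W) on D(V)={2,5} D(U)={2} D(W)={4,7}: no change => not a revision
Constraint 4 (V != W) on D(V)={2,5} D(W)={4,7}: no change => not a revision
Total revisions = 1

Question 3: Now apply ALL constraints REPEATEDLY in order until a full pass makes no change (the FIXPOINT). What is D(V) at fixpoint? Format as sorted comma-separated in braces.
pass 0 (initial): D(V)={2,3,4,5,8}
pass 1: U {2,6,8}->{2}; V {2,3,4,5,8}->{2,5}; W {2,4,7}->{4,7}
pass 2: no change
Fixpoint after 2 passes: D(V) = {2,5}

Answer: {2,5}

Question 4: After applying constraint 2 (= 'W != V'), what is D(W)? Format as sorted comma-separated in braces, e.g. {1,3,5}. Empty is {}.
Answer: {4,7}

Derivation:
Constraint 1 (V + U = W) on D(V)={2,3,4,5,8} D(U)={2,6,8} D(W)={2,4,7}: V {2,3,4,5,8}->{2,5}; U {2,6,8}->{2}; W {2,4,7}->{4,7}
Constraint 2 (W != V) on D(W)={4,7} D(V)={2,5}: no change
So after constraint 2: D(W) = {4,7}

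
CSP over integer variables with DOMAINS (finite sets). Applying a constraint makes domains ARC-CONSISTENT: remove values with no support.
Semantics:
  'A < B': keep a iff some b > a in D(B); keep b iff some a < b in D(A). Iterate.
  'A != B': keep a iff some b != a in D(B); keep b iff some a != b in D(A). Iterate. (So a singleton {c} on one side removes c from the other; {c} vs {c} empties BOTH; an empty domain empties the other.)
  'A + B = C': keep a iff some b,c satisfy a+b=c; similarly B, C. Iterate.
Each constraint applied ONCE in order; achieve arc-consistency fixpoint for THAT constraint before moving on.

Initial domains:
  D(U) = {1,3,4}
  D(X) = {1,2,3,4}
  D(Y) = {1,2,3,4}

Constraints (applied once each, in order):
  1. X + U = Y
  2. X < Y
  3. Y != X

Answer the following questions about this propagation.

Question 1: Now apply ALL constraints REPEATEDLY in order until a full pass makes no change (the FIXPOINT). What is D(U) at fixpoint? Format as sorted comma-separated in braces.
Answer: {1,3}

Derivation:
pass 0 (initial): D(U)={1,3,4}
pass 1: U {1,3,4}->{1,3}; X {1,2,3,4}->{1,2,3}; Y {1,2,3,4}->{2,3,4}
pass 2: no change
Fixpoint after 2 passes: D(U) = {1,3}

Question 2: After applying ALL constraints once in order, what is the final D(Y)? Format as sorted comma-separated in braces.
Constraint 1 (X + U = Y) on D(X)={1,2,3,4} D(U)={1,3,4} D(Y)={1,2,3,4}: X {1,2,3,4}->{1,2,3}; U {1,3,4}->{1,3}; Y {1,2,3,4}->{2,3,4}
Constraint 2 (X < Y) on D(X)={1,2,3} D(Y)={2,3,4}: no change
Constraint 3 (Y != X) on D(Y)={2,3,4} D(X)={1,2,3}: no change
So after all 3 constraints: D(Y) = {2,3,4}

Answer: {2,3,4}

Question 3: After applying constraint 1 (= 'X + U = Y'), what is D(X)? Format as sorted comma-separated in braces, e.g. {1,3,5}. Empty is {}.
Constraint 1 (X + U = Y) on D(X)={1,2,3,4} D(U)={1,3,4} D(Y)={1,2,3,4}: X {1,2,3,4}->{1,2,3}; U {1,3,4}->{1,3}; Y {1,2,3,4}->{2,3,4}
So after constraint 1: D(X) = {1,2,3}

Answer: {1,2,3}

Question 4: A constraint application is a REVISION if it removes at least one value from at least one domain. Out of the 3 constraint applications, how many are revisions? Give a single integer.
Answer: 1

Derivation:
Constraint 1 (X + U = Y) on D(X)={1,2,3,4} D(U)={1,3,4} D(Y)={1,2,3,4}: X {1,2,3,4}->{1,2,3}; U {1,3,4}->{1,3}; Y {1,2,3,4}->{2,3,4} => REVISION
Constraint 2 (X < Y) on D(X)={1,2,3} D(Y)={2,3,4}: no change => not a revision
Constraint 3 (Y != X) on D(Y)={2,3,4} D(X)={1,2,3}: no change => not a revision
Total revisions = 1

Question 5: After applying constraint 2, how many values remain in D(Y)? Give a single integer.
Answer: 3

Derivation:
Constraint 1 (X + U = Y) on D(X)={1,2,3,4} D(U)={1,3,4} D(Y)={1,2,3,4}: X {1,2,3,4}->{1,2,3}; U {1,3,4}->{1,3}; Y {1,2,3,4}->{2,3,4}
Constraint 2 (X < Y) on D(X)={1,2,3} D(Y)={2,3,4}: no change
So after constraint 2: D(Y)={2,3,4}, size = 3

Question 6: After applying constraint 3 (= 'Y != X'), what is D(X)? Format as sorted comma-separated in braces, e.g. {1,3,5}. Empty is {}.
Answer: {1,2,3}

Derivation:
Constraint 1 (X + U = Y) on D(X)={1,2,3,4} D(U)={1,3,4} D(Y)={1,2,3,4}: X {1,2,3,4}->{1,2,3}; U {1,3,4}->{1,3}; Y {1,2,3,4}->{2,3,4}
Constraint 2 (X < Y) on D(X)={1,2,3} D(Y)={2,3,4}: no change
Constraint 3 (Y != X) on D(Y)={2,3,4} D(X)={1,2,3}: no change
So after constraint 3: D(X) = {1,2,3}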